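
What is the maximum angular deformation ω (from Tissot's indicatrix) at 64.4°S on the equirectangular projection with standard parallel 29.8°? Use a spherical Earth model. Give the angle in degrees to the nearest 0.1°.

39.2°

With standard parallel φ₀ = 29.8°, the equirectangular projection gives x = Rλ cos φ₀, y = Rφ, so h = 1 and k = cos 29.8° / cos φ.
At 64.4°: h = 1.000, k = 2.008; principal scales a = 2.008, b = 1.000.
sin(ω/2) = (a − b)/(a + b) = 1.008/3.008 = 0.3352, so ω = 2 arcsin(0.3352) ≈ 39.2°.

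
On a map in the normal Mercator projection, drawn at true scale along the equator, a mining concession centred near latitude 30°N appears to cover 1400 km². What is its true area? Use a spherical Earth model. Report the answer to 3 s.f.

1050 km²

The Mercator projection is conformal; its linear scale factor is the same in every direction and equals sec φ = 1/cos φ.
Areal scale = k² = sec²φ = 1/cos²(30°) = 1/0.8660² = 1.333.
True area = apparent / (areal scale) = 1400 / 1.333 ≈ 1050 km².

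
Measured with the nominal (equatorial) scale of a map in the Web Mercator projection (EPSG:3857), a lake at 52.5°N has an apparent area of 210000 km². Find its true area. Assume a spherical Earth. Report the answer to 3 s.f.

77800 km²

For Mercator, h = k = sec φ (a conformal cylindrical projection has a single point scale, 1/cos φ).
Areal scale = k² = sec²φ = 1/cos²(52.5°) = 1/0.6088² = 2.698.
True area = apparent / (areal scale) = 210000 / 2.698 ≈ 77800 km².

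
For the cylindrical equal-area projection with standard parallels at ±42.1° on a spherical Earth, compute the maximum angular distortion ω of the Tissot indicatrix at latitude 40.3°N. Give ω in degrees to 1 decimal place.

Cylindrical equal-area (φ₀ = 42.1°): h = cos φ / cos 42.1° along meridians, k = cos 42.1° / cos φ along parallels; h·k = 1.
At 40.3°: h = 1.028, k = 0.9729; principal scales a = 1.028, b = 0.9729.
sin(ω/2) = (a − b)/(a + b) = 0.05502/2.001 = 0.02750, so ω = 2 arcsin(0.02750) ≈ 3.2°.

3.2°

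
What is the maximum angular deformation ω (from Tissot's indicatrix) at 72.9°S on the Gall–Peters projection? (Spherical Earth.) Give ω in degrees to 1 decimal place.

The Gall–Peters projection is cylindrical equal-area with φ₀ = 45°. A cylindrical equal-area projection with standard parallel φ₀ has meridian scale h = cos φ / cos φ₀ and parallel scale k = cos φ₀ / cos φ (so areas are preserved, h·k = 1).
At 72.9°: h = 0.4158, k = 2.405; principal scales a = 2.405, b = 0.4158.
sin(ω/2) = (a − b)/(a + b) = 1.989/2.821 = 0.7051, so ω = 2 arcsin(0.7051) ≈ 89.7°.

89.7°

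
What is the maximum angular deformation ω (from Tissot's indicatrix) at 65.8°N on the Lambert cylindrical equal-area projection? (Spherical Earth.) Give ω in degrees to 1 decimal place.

The Lambert cylindrical equal-area projection is the cylindrical equal-area projection with its standard parallel at the equator (φ₀ = 0). For cylindrical equal-area with standard parallel φ₀, h = cos φ / cos φ₀ and k = cos φ₀ / cos φ, so h·k = 1.
At 65.8°: h = 0.4099, k = 2.439; principal scales a = 2.439, b = 0.4099.
sin(ω/2) = (a − b)/(a + b) = 2.030/2.849 = 0.7123, so ω = 2 arcsin(0.7123) ≈ 90.8°.

90.8°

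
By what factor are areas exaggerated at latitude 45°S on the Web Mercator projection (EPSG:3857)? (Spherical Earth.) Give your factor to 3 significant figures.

2.00

The Mercator projection is conformal; its linear scale factor is the same in every direction and equals sec φ = 1/cos φ.
Areal scale = k² = sec²φ = 1/cos²(45°) = 1/0.7071² = 2.000.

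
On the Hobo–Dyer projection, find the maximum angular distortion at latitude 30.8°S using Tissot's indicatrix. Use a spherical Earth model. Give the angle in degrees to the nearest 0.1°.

Hobo–Dyer is a cylindrical equal-area projection with standard parallels at ±37.5°. Cylindrical equal-area (φ₀ = 37.5°): h = cos φ / cos 37.5° along meridians, k = cos 37.5° / cos φ along parallels; h·k = 1.
At 30.8°: h = 1.083, k = 0.9236; principal scales a = 1.083, b = 0.9236.
sin(ω/2) = (a − b)/(a + b) = 0.1591/2.006 = 0.07929, so ω = 2 arcsin(0.07929) ≈ 9.1°.

9.1°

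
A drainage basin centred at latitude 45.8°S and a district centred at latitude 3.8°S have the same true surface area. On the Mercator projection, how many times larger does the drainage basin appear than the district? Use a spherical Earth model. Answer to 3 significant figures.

On Mercator, area is exaggerated by sec²φ = 1/cos²φ.
At 45.8°: sec²(45.8°) = 1/0.6972² = 2.057.
At 3.8°: sec²(3.8°) = 1/0.9978² = 1.004.
Ratio = 2.057/1.004 = cos²(3.8°)/cos²(45.8°) ≈ 2.05.

2.05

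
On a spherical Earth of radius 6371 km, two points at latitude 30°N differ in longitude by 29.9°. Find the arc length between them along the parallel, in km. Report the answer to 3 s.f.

Arc length along a parallel = R cos φ · Δλ (with Δλ in radians).
= 6371 × cos 30° × (29.9° × π/180) = 6371 × 0.8660 × 0.5219 ≈ 2880 km.

2880 km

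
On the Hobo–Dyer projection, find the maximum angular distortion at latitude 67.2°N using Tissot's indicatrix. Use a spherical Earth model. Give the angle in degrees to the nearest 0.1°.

Hobo–Dyer is a cylindrical equal-area projection with standard parallels at ±37.5°. A cylindrical equal-area projection with standard parallel φ₀ has meridian scale h = cos φ / cos φ₀ and parallel scale k = cos φ₀ / cos φ (so areas are preserved, h·k = 1).
At 67.2°: h = 0.4885, k = 2.047; principal scales a = 2.047, b = 0.4885.
sin(ω/2) = (a − b)/(a + b) = 1.559/2.536 = 0.6147, so ω = 2 arcsin(0.6147) ≈ 75.9°.

75.9°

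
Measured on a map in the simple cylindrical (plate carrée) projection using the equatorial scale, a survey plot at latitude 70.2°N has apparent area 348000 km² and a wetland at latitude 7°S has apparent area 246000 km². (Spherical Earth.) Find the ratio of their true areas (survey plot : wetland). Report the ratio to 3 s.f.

0.483

On the plate carrée, areal scale = h·k = 1 × sec φ, so true area = apparent × cos φ.
True area of survey plot: 348000 × cos(70.2°) = 348000 × 0.3387 = 117900 km².
True area of wetland: 246000 × cos(7°) = 246000 × 0.9925 = 244200 km².
Ratio = 117900 / 244200 ≈ 0.483.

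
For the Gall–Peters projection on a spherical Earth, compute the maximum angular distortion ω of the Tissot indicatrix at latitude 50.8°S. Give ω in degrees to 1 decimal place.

12.8°

Gall–Peters is a cylindrical equal-area projection with standard parallels at ±45°. For cylindrical equal-area with standard parallel φ₀, h = cos φ / cos φ₀ and k = cos φ₀ / cos φ, so h·k = 1.
At 50.8°: h = 0.8938, k = 1.119; principal scales a = 1.119, b = 0.8938.
sin(ω/2) = (a − b)/(a + b) = 0.2250/2.013 = 0.1118, so ω = 2 arcsin(0.1118) ≈ 12.8°.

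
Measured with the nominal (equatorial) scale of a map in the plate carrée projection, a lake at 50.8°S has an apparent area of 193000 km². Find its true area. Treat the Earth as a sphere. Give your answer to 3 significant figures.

For the equirectangular projection with φ₀ = 0 (plate carrée), h = 1 along meridians and k = sec φ along parallels.
Areal scale = h·k = 1 × sec φ; at 50.8°, h = 1.000, k = 1.582, so h·k = 1.582.
True area = apparent / (areal scale) = 193000 / 1.582 ≈ 122000 km².

122000 km²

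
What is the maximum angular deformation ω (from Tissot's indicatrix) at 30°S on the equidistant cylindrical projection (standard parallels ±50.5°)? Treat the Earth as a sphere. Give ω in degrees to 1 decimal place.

17.6°

The equidistant cylindrical projection with φ₀ = 50.5° has h = 1 (meridians true) and k = cos φ₀ / cos φ along parallels.
At 30°: h = 1.000, k = 0.7345; principal scales a = 1.000, b = 0.7345.
sin(ω/2) = (a − b)/(a + b) = 0.2655/1.734 = 0.1531, so ω = 2 arcsin(0.1531) ≈ 17.6°.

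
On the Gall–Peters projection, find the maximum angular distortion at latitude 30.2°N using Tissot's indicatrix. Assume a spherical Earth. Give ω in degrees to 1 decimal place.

Gall–Peters is a cylindrical equal-area projection with standard parallels at ±45°. A cylindrical equal-area projection with standard parallel φ₀ has meridian scale h = cos φ / cos φ₀ and parallel scale k = cos φ₀ / cos φ (so areas are preserved, h·k = 1).
At 30.2°: h = 1.222, k = 0.8182; principal scales a = 1.222, b = 0.8182.
sin(ω/2) = (a − b)/(a + b) = 0.4041/2.040 = 0.1981, so ω = 2 arcsin(0.1981) ≈ 22.8°.

22.8°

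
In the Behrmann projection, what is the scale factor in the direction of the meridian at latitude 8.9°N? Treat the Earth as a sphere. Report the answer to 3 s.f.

1.14

The Behrmann projection is cylindrical equal-area with φ₀ = 30°. For cylindrical equal-area with standard parallel φ₀, h = cos φ / cos φ₀ and k = cos φ₀ / cos φ, so h·k = 1.
h = cos 8.9° / cos 30° = 0.9880/0.8660 = 1.141.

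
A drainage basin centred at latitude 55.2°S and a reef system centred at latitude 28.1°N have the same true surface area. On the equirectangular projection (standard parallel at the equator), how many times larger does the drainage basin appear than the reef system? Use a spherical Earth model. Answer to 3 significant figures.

For the equirectangular projection with φ₀ = 0 (plate carrée), h = 1 along meridians and k = sec φ along parallels.
Areal scale at 55.2°: h·k = 1.000 × 1.752 = 1.752.
Areal scale at 28.1°: h·k = 1.000 × 1.134 = 1.134.
Ratio = 1.752/1.134 ≈ 1.55.

1.55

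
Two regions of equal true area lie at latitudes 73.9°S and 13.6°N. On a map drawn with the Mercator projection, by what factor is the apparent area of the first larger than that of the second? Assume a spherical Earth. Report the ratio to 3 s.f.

12.3

Mercator areal scale is sec²φ.
At 73.9°: sec²(73.9°) = 1/0.2773² = 13.00.
At 13.6°: sec²(13.6°) = 1/0.9720² = 1.059.
Ratio = 13.00/1.059 = cos²(13.6°)/cos²(73.9°) ≈ 12.3.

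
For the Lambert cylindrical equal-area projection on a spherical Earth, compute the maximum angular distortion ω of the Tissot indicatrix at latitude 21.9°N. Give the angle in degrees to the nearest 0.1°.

8.6°

The Lambert cylindrical equal-area projection is the cylindrical equal-area projection with its standard parallel at the equator (φ₀ = 0). For cylindrical equal-area with standard parallel φ₀, h = cos φ / cos φ₀ and k = cos φ₀ / cos φ, so h·k = 1.
At 21.9°: h = 0.9278, k = 1.078; principal scales a = 1.078, b = 0.9278.
sin(ω/2) = (a − b)/(a + b) = 0.1499/2.006 = 0.07476, so ω = 2 arcsin(0.07476) ≈ 8.6°.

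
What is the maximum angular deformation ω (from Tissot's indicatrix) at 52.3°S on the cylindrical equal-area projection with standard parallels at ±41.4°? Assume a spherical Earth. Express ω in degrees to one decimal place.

Cylindrical equal-area (φ₀ = 41.4°): h = cos φ / cos 41.4° along meridians, k = cos 41.4° / cos φ along parallels; h·k = 1.
At 52.3°: h = 0.8152, k = 1.227; principal scales a = 1.227, b = 0.8152.
sin(ω/2) = (a − b)/(a + b) = 0.4114/2.042 = 0.2015, so ω = 2 arcsin(0.2015) ≈ 23.2°.

23.2°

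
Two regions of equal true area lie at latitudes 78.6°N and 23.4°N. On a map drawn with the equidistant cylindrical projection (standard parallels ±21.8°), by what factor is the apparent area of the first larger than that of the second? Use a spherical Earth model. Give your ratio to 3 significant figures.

With standard parallel φ₀ = 21.8°, the equirectangular projection gives x = Rλ cos φ₀, y = Rφ, so h = 1 and k = cos 21.8° / cos φ.
Areal scale at 78.6°: h·k = 1.000 × 4.697 = 4.697.
Areal scale at 23.4°: h·k = 1.000 × 1.012 = 1.012.
Ratio = 4.697/1.012 ≈ 4.64.

4.64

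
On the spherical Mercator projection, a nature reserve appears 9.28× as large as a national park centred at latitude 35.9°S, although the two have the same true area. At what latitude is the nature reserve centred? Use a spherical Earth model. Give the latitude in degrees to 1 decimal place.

On Mercator, (apparent₁)/(apparent₂) = sec²φ₁ / sec²φ₂ when true areas are equal.
cos²φ₂ / cos²φ₁ = 9.28  ⇒  cos φ₁ = cos 35.9° / √9.28 = 0.8100/3.046 = 0.2659.
φ₁ = arccos(0.2659) ≈ 74.6°.

74.6°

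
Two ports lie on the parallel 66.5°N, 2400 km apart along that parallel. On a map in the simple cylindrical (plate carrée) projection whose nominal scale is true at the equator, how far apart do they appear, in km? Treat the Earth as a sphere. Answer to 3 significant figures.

In the plate carrée (x = Rλ, y = Rφ), meridians are true-scale (h = 1) and parallels are stretched by k = sec φ.
Along the parallel, k = sec 66.5° = 1/0.3987 = 2.508.
Map distance = 2400 × 2.508 ≈ 6020 km.

6020 km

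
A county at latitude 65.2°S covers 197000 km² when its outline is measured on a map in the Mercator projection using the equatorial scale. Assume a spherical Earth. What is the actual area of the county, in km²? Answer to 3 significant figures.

The Mercator projection is conformal; its linear scale factor is the same in every direction and equals sec φ = 1/cos φ.
Areal scale = k² = sec²φ = 1/cos²(65.2°) = 1/0.4195² = 5.684.
True area = apparent / (areal scale) = 197000 / 5.684 ≈ 34700 km².

34700 km²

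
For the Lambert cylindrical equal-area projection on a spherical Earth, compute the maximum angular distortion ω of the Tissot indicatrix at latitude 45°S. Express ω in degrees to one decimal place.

The Lambert cylindrical equal-area projection is the cylindrical equal-area projection with its standard parallel at the equator (φ₀ = 0). A cylindrical equal-area projection with standard parallel φ₀ has meridian scale h = cos φ / cos φ₀ and parallel scale k = cos φ₀ / cos φ (so areas are preserved, h·k = 1).
At 45°: h = 0.7071, k = 1.414; principal scales a = 1.414, b = 0.7071.
sin(ω/2) = (a − b)/(a + b) = 0.7071/2.121 = 0.3333, so ω = 2 arcsin(0.3333) ≈ 38.9°.

38.9°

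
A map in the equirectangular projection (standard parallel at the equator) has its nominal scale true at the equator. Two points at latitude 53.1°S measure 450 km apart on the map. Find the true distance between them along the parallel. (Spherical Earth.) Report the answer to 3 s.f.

270 km

In the plate carrée (x = Rλ, y = Rφ), meridians are true-scale (h = 1) and parallels are stretched by k = sec φ.
Along the parallel at 53.1°, map distances are exaggerated by k = sec 53.1° = 1.666.
True distance = 450 / 1.666 = 450 × cos 53.1° ≈ 270 km.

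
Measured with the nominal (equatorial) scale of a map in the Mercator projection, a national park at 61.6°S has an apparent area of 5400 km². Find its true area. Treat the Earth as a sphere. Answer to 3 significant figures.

1220 km²

For Mercator, h = k = sec φ (a conformal cylindrical projection has a single point scale, 1/cos φ).
Areal scale = k² = sec²φ = 1/cos²(61.6°) = 1/0.4756² = 4.421.
True area = apparent / (areal scale) = 5400 / 4.421 ≈ 1220 km².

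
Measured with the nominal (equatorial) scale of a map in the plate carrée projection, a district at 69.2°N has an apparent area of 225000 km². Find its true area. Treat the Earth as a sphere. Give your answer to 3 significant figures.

79900 km²

In the plate carrée (x = Rλ, y = Rφ), meridians are true-scale (h = 1) and parallels are stretched by k = sec φ.
Areal scale = h·k = 1 × sec φ; at 69.2°, h = 1.000, k = 2.816, so h·k = 2.816.
True area = apparent / (areal scale) = 225000 / 2.816 ≈ 79900 km².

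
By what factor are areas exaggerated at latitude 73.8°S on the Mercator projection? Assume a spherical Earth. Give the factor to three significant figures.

12.8

Mercator is conformal, so the point scale is isotropic: h = k = sec φ = 1/cos φ.
Areal scale = k² = sec²φ = 1/cos²(73.8°) = 1/0.2790² = 12.85.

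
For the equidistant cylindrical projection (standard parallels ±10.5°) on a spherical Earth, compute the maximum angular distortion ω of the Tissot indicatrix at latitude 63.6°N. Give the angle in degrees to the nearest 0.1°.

44.3°

With standard parallel φ₀ = 10.5°, the equirectangular projection gives x = Rλ cos φ₀, y = Rφ, so h = 1 and k = cos 10.5° / cos φ.
At 63.6°: h = 1.000, k = 2.211; principal scales a = 2.211, b = 1.000.
sin(ω/2) = (a − b)/(a + b) = 1.211/3.211 = 0.3772, so ω = 2 arcsin(0.3772) ≈ 44.3°.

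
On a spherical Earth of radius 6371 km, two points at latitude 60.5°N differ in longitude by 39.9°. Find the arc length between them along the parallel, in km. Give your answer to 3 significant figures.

2180 km

Arc length along a parallel = R cos φ · Δλ (with Δλ in radians).
= 6371 × cos 60.5° × (39.9° × π/180) = 6371 × 0.4924 × 0.6964 ≈ 2180 km.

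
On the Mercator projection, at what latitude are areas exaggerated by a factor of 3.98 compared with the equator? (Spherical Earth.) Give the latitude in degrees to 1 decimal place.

59.9°

Mercator areal scale is sec²φ.
sec²φ = 3.98  ⇒  cos²φ = 0.2513  ⇒  cos φ = 0.5013.
φ = arccos(0.5013) ≈ 59.9°.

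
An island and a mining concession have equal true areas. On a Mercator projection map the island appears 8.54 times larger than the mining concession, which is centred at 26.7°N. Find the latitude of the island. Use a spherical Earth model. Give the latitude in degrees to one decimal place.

72.2°

Mercator areal scale is sec²φ, so apparent-area ratio = sec²φ₁ / sec²φ₂ = cos²φ₂ / cos²φ₁.
cos²φ₂ / cos²φ₁ = 8.54  ⇒  cos φ₁ = cos 26.7° / √8.54 = 0.8934/2.922 = 0.3057.
φ₁ = arccos(0.3057) ≈ 72.2°.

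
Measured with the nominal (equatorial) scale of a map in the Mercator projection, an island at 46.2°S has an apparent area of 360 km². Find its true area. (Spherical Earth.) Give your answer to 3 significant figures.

172 km²

Mercator is conformal, so the point scale is isotropic: h = k = sec φ = 1/cos φ.
Areal scale = k² = sec²φ = 1/cos²(46.2°) = 1/0.6921² = 2.087.
True area = apparent / (areal scale) = 360 / 2.087 ≈ 172 km².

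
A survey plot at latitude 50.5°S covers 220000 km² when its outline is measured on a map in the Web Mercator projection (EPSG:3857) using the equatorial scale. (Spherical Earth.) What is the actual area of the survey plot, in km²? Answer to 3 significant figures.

For Mercator, h = k = sec φ (a conformal cylindrical projection has a single point scale, 1/cos φ).
Areal scale = k² = sec²φ = 1/cos²(50.5°) = 1/0.6361² = 2.472.
True area = apparent / (areal scale) = 220000 / 2.472 ≈ 89000 km².

89000 km²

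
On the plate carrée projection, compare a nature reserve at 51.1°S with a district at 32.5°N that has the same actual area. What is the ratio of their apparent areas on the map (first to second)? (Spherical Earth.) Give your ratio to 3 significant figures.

For the equirectangular projection with φ₀ = 0 (plate carrée), h = 1 along meridians and k = sec φ along parallels.
Areal scale at 51.1°: h·k = 1.000 × 1.592 = 1.592.
Areal scale at 32.5°: h·k = 1.000 × 1.186 = 1.186.
Ratio = 1.592/1.186 ≈ 1.34.

1.34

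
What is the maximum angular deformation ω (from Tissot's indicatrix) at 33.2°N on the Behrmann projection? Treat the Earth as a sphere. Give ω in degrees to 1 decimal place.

3.9°

The Behrmann projection is cylindrical equal-area with φ₀ = 30°. For cylindrical equal-area with standard parallel φ₀, h = cos φ / cos φ₀ and k = cos φ₀ / cos φ, so h·k = 1.
At 33.2°: h = 0.9662, k = 1.035; principal scales a = 1.035, b = 0.9662.
sin(ω/2) = (a − b)/(a + b) = 0.06876/2.001 = 0.03436, so ω = 2 arcsin(0.03436) ≈ 3.9°.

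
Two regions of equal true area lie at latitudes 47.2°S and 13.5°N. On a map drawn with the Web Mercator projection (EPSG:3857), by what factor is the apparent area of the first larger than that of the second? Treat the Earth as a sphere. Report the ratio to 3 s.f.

2.05

On Mercator, area is exaggerated by sec²φ = 1/cos²φ.
At 47.2°: sec²(47.2°) = 1/0.6794² = 2.166.
At 13.5°: sec²(13.5°) = 1/0.9724² = 1.058.
Ratio = 2.166/1.058 = cos²(13.5°)/cos²(47.2°) ≈ 2.05.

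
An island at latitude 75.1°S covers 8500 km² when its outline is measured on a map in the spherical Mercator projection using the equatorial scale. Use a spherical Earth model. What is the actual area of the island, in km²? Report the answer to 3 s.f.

562 km²

For Mercator, h = k = sec φ (a conformal cylindrical projection has a single point scale, 1/cos φ).
Areal scale = k² = sec²φ = 1/cos²(75.1°) = 1/0.2571² = 15.12.
True area = apparent / (areal scale) = 8500 / 15.12 ≈ 562 km².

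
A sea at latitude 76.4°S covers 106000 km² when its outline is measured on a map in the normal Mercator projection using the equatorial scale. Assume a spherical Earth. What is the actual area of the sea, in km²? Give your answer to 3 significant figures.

5860 km²

For Mercator, h = k = sec φ (a conformal cylindrical projection has a single point scale, 1/cos φ).
Areal scale = k² = sec²φ = 1/cos²(76.4°) = 1/0.2351² = 18.09.
True area = apparent / (areal scale) = 106000 / 18.09 ≈ 5860 km².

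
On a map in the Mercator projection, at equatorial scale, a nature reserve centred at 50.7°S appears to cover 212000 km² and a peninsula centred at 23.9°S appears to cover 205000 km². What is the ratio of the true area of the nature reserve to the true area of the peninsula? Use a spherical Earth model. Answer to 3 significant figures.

Mercator's areal exaggeration is sec²φ; hence true area = (apparent area) · cos²φ.
True area of nature reserve: 212000 × cos²(50.7°) = 212000 × 0.4012 = 85050 km².
True area of peninsula: 205000 × cos²(23.9°) = 205000 × 0.8359 = 171400 km².
Ratio = 85050 / 171400 ≈ 0.496.

0.496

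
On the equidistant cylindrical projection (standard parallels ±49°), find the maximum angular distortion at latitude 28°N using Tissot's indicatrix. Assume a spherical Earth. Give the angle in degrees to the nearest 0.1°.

With standard parallel φ₀ = 49°, the equirectangular projection gives x = Rλ cos φ₀, y = Rφ, so h = 1 and k = cos 49° / cos φ.
At 28°: h = 1.000, k = 0.7430; principal scales a = 1.000, b = 0.7430.
sin(ω/2) = (a − b)/(a + b) = 0.2570/1.743 = 0.1474, so ω = 2 arcsin(0.1474) ≈ 17.0°.

17.0°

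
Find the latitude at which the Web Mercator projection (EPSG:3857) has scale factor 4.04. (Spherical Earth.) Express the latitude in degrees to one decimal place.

Mercator scale is k = sec φ = 1/cos φ.
1/cos φ = 4.04  ⇒  cos φ = 0.2475  ⇒  φ = arccos(0.2475) ≈ 75.7°.

75.7°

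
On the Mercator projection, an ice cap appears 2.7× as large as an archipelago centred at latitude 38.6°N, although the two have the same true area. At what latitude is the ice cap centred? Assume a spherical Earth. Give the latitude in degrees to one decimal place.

Mercator areal scale is sec²φ, so apparent-area ratio = sec²φ₁ / sec²φ₂ = cos²φ₂ / cos²φ₁.
cos²φ₂ / cos²φ₁ = 2.7  ⇒  cos φ₁ = cos 38.6° / √2.7 = 0.7815/1.643 = 0.4756.
φ₁ = arccos(0.4756) ≈ 61.6°.

61.6°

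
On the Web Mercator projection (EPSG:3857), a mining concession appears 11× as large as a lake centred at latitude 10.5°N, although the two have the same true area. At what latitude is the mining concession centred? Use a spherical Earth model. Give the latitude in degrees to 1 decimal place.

Mercator areal scale is sec²φ, so apparent-area ratio = sec²φ₁ / sec²φ₂ = cos²φ₂ / cos²φ₁.
cos²φ₂ / cos²φ₁ = 11  ⇒  cos φ₁ = cos 10.5° / √11 = 0.9833/3.317 = 0.2965.
φ₁ = arccos(0.2965) ≈ 72.8°.

72.8°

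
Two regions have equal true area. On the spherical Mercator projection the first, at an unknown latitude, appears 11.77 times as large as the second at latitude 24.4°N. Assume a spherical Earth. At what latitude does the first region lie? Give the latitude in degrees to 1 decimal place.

For equal true areas on Mercator, apparent areas scale as sec²φ, so the ratio is cos²φ₂ / cos²φ₁.
cos²φ₂ / cos²φ₁ = 11.77  ⇒  cos φ₁ = cos 24.4° / √11.77 = 0.9107/3.431 = 0.2654.
φ₁ = arccos(0.2654) ≈ 74.6°.

74.6°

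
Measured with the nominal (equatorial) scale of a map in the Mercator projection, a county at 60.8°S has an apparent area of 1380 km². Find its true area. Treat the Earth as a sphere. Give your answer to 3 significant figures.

The Mercator projection is conformal; its linear scale factor is the same in every direction and equals sec φ = 1/cos φ.
Areal scale = k² = sec²φ = 1/cos²(60.8°) = 1/0.4879² = 4.202.
True area = apparent / (areal scale) = 1380 / 4.202 ≈ 328 km².

328 km²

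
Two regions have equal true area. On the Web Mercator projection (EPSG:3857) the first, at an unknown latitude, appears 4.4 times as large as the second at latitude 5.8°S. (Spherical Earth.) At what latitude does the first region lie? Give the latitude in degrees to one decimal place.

61.7°

On Mercator, (apparent₁)/(apparent₂) = sec²φ₁ / sec²φ₂ when true areas are equal.
cos²φ₂ / cos²φ₁ = 4.4  ⇒  cos φ₁ = cos 5.8° / √4.4 = 0.9949/2.098 = 0.4743.
φ₁ = arccos(0.4743) ≈ 61.7°.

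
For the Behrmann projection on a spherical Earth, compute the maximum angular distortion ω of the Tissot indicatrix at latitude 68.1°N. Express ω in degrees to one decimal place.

86.8°

The Behrmann projection is cylindrical equal-area with φ₀ = 30°. Cylindrical equal-area (φ₀ = 30°): h = cos φ / cos 30° along meridians, k = cos 30° / cos φ along parallels; h·k = 1.
At 68.1°: h = 0.4307, k = 2.322; principal scales a = 2.322, b = 0.4307.
sin(ω/2) = (a − b)/(a + b) = 1.891/2.753 = 0.6871, so ω = 2 arcsin(0.6871) ≈ 86.8°.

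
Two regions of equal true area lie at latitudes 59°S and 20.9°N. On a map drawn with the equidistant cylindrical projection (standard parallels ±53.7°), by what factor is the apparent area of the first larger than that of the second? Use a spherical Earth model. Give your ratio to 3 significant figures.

In the equirectangular projection with standard parallel φ₀ = 53.7° (x = Rλ cos φ₀, y = Rφ), meridians are true-scale (h = 1) and the parallel scale is k = cos φ₀ / cos φ.
Areal scale at 59°: h·k = 1.000 × 1.149 = 1.149.
Areal scale at 20.9°: h·k = 1.000 × 0.6337 = 0.6337.
Ratio = 1.149/0.6337 ≈ 1.81.

1.81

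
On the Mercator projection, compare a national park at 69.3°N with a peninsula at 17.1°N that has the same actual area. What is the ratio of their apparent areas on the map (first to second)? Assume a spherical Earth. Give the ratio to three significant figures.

7.31

Mercator areal scale is sec²φ.
At 69.3°: sec²(69.3°) = 1/0.3535² = 8.004.
At 17.1°: sec²(17.1°) = 1/0.9558² = 1.095.
Ratio = 8.004/1.095 = cos²(17.1°)/cos²(69.3°) ≈ 7.31.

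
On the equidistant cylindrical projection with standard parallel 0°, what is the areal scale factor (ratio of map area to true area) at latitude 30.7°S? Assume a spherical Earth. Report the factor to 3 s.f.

1.16

In the plate carrée (x = Rλ, y = Rφ), meridians are true-scale (h = 1) and parallels are stretched by k = sec φ.
Areal scale = h·k = 1 × sec φ; at 30.7°, h = 1.000, k = 1.163, so h·k = 1.163.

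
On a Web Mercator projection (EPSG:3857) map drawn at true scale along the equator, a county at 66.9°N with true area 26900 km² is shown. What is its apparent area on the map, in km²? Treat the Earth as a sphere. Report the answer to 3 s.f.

175000 km²

The Mercator projection is conformal; its linear scale factor is the same in every direction and equals sec φ = 1/cos φ.
Areal scale = k² = sec²φ = 1/cos²(66.9°) = 1/0.3923² = 6.497.
Apparent area = 26900 × 6.497 ≈ 175000 km².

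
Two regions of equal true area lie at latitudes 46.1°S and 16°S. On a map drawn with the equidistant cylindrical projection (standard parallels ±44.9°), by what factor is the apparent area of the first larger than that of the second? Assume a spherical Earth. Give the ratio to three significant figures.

The equidistant cylindrical projection with φ₀ = 44.9° has h = 1 (meridians true) and k = cos φ₀ / cos φ along parallels.
Areal scale at 46.1°: h·k = 1.000 × 1.022 = 1.022.
Areal scale at 16°: h·k = 1.000 × 0.7369 = 0.7369.
Ratio = 1.022/0.7369 ≈ 1.39.

1.39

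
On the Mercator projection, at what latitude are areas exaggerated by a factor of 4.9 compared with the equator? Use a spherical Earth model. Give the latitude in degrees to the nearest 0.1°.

63.1°

Mercator areal scale is sec²φ.
sec²φ = 4.9  ⇒  cos²φ = 0.2041  ⇒  cos φ = 0.4518.
φ = arccos(0.4518) ≈ 63.1°.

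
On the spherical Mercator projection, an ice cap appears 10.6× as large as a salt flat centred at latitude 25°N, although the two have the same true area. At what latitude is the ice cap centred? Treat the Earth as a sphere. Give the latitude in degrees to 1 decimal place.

For equal true areas on Mercator, apparent areas scale as sec²φ, so the ratio is cos²φ₂ / cos²φ₁.
cos²φ₂ / cos²φ₁ = 10.6  ⇒  cos φ₁ = cos 25° / √10.6 = 0.9063/3.256 = 0.2784.
φ₁ = arccos(0.2784) ≈ 73.8°.

73.8°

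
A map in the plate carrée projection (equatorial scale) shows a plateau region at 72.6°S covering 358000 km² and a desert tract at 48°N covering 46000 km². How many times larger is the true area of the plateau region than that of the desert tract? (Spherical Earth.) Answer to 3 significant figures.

Plate carrée has h = 1 and k = sec φ, giving areal scale sec φ; true area = (apparent area) · cos φ.
True area of plateau region: 358000 × cos(72.6°) = 358000 × 0.2990 = 107100 km².
True area of desert tract: 46000 × cos(48°) = 46000 × 0.6691 = 30780 km².
Ratio = 107100 / 30780 ≈ 3.48.

3.48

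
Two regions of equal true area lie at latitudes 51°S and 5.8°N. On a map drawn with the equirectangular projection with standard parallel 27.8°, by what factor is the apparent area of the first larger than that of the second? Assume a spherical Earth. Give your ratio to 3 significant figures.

In the equirectangular projection with standard parallel φ₀ = 27.8° (x = Rλ cos φ₀, y = Rφ), meridians are true-scale (h = 1) and the parallel scale is k = cos φ₀ / cos φ.
Areal scale at 51°: h·k = 1.000 × 1.406 = 1.406.
Areal scale at 5.8°: h·k = 1.000 × 0.8891 = 0.8891.
Ratio = 1.406/0.8891 ≈ 1.58.

1.58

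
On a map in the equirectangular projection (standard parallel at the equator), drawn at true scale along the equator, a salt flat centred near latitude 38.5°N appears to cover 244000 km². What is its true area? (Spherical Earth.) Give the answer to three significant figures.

Plate carrée maps x = Rλ, y = Rφ. The meridian scale is h = 1 and the parallel scale is k = 1/cos φ = sec φ.
Areal scale = h·k = 1 × sec φ; at 38.5°, h = 1.000, k = 1.278, so h·k = 1.278.
True area = apparent / (areal scale) = 244000 / 1.278 ≈ 191000 km².

191000 km²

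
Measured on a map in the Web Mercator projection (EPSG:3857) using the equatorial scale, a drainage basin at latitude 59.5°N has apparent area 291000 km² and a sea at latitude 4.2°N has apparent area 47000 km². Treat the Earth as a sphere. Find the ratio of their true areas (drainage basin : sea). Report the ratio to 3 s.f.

Since Mercator area scale is 1/cos²φ, the true area equals the apparent area multiplied by cos²φ.
True area of drainage basin: 291000 × cos²(59.5°) = 291000 × 0.2576 = 74960 km².
True area of sea: 47000 × cos²(4.2°) = 47000 × 0.9946 = 46750 km².
Ratio = 74960 / 46750 ≈ 1.60.

1.60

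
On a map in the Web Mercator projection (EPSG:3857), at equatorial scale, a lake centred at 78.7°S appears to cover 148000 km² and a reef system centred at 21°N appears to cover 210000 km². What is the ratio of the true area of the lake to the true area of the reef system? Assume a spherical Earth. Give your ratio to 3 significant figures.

0.0310

On Mercator the areal scale is sec²φ, so true area = apparent × cos²φ.
True area of lake: 148000 × cos²(78.7°) = 148000 × 0.03839 = 5682 km².
True area of reef system: 210000 × cos²(21°) = 210000 × 0.8716 = 183000 km².
Ratio = 5682 / 183000 ≈ 0.0310.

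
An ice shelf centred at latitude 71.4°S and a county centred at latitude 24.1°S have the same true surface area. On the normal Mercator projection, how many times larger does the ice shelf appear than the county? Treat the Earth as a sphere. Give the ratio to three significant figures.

On Mercator, area is exaggerated by sec²φ = 1/cos²φ.
At 71.4°: sec²(71.4°) = 1/0.3190² = 9.829.
At 24.1°: sec²(24.1°) = 1/0.9128² = 1.200.
Ratio = 9.829/1.200 = cos²(24.1°)/cos²(71.4°) ≈ 8.19.

8.19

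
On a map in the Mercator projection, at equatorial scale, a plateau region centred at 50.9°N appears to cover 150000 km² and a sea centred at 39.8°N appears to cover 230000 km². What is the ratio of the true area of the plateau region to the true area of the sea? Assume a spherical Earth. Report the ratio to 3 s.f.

On Mercator the areal scale is sec²φ, so true area = apparent × cos²φ.
True area of plateau region: 150000 × cos²(50.9°) = 150000 × 0.3978 = 59660 km².
True area of sea: 230000 × cos²(39.8°) = 230000 × 0.5903 = 135800 km².
Ratio = 59660 / 135800 ≈ 0.439.

0.439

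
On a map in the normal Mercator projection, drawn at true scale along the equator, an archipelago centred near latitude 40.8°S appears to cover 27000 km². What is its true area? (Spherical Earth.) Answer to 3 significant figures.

For Mercator, h = k = sec φ (a conformal cylindrical projection has a single point scale, 1/cos φ).
Areal scale = k² = sec²φ = 1/cos²(40.8°) = 1/0.7570² = 1.745.
True area = apparent / (areal scale) = 27000 / 1.745 ≈ 15500 km².

15500 km²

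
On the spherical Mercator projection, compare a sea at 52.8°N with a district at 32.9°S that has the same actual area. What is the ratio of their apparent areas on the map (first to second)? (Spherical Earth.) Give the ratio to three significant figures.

1.93

On Mercator, area is exaggerated by sec²φ = 1/cos²φ.
At 52.8°: sec²(52.8°) = 1/0.6046² = 2.736.
At 32.9°: sec²(32.9°) = 1/0.8396² = 1.419.
Ratio = 2.736/1.419 = cos²(32.9°)/cos²(52.8°) ≈ 1.93.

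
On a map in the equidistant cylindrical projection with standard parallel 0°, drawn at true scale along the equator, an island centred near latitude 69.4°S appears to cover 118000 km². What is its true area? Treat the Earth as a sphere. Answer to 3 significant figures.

For the equirectangular projection with φ₀ = 0 (plate carrée), h = 1 along meridians and k = sec φ along parallels.
Areal scale = h·k = 1 × sec φ; at 69.4°, h = 1.000, k = 2.842, so h·k = 2.842.
True area = apparent / (areal scale) = 118000 / 2.842 ≈ 41500 km².

41500 km²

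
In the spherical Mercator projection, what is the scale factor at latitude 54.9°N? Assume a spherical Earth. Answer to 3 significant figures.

1.74

For Mercator, h = k = sec φ (a conformal cylindrical projection has a single point scale, 1/cos φ).
k = 1/cos 54.9° = 1/0.5750 = 1.739.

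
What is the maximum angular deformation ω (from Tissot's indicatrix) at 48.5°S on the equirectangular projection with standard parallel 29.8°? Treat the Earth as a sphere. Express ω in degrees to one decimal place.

With standard parallel φ₀ = 29.8°, the equirectangular projection gives x = Rλ cos φ₀, y = Rφ, so h = 1 and k = cos 29.8° / cos φ.
At 48.5°: h = 1.000, k = 1.310; principal scales a = 1.310, b = 1.000.
sin(ω/2) = (a − b)/(a + b) = 0.3096/2.310 = 0.1340, so ω = 2 arcsin(0.1340) ≈ 15.4°.

15.4°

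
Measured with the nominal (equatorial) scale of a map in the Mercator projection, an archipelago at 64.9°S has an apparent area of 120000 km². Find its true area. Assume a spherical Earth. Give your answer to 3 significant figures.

For Mercator, h = k = sec φ (a conformal cylindrical projection has a single point scale, 1/cos φ).
Areal scale = k² = sec²φ = 1/cos²(64.9°) = 1/0.4242² = 5.557.
True area = apparent / (areal scale) = 120000 / 5.557 ≈ 21600 km².

21600 km²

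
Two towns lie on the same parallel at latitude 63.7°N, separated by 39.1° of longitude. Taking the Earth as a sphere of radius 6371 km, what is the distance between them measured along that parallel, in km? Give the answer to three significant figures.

Arc length along a parallel = R cos φ · Δλ (with Δλ in radians).
= 6371 × cos 63.7° × (39.1° × π/180) = 6371 × 0.4431 × 0.6824 ≈ 1930 km.

1930 km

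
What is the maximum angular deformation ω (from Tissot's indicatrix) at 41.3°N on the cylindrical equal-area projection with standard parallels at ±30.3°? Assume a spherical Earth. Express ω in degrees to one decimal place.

For cylindrical equal-area with standard parallel φ₀, h = cos φ / cos φ₀ and k = cos φ₀ / cos φ, so h·k = 1.
At 41.3°: h = 0.8701, k = 1.149; principal scales a = 1.149, b = 0.8701.
sin(ω/2) = (a − b)/(a + b) = 0.2791/2.019 = 0.1382, so ω = 2 arcsin(0.1382) ≈ 15.9°.

15.9°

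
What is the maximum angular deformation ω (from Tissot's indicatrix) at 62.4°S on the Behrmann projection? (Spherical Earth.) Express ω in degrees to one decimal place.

67.4°

The Behrmann projection is cylindrical equal-area with φ₀ = 30°. Cylindrical equal-area (φ₀ = 30°): h = cos φ / cos 30° along meridians, k = cos 30° / cos φ along parallels; h·k = 1.
At 62.4°: h = 0.5350, k = 1.869; principal scales a = 1.869, b = 0.5350.
sin(ω/2) = (a − b)/(a + b) = 1.334/2.404 = 0.5550, so ω = 2 arcsin(0.5550) ≈ 67.4°.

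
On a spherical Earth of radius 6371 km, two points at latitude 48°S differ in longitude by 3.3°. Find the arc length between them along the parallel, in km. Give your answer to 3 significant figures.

246 km

Arc length along a parallel = R cos φ · Δλ (with Δλ in radians).
= 6371 × cos 48° × (3.3° × π/180) = 6371 × 0.6691 × 0.05760 ≈ 246 km.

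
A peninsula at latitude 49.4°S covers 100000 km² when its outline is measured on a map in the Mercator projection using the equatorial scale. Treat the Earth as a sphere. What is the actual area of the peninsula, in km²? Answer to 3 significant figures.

42400 km²

The Mercator projection is conformal; its linear scale factor is the same in every direction and equals sec φ = 1/cos φ.
Areal scale = k² = sec²φ = 1/cos²(49.4°) = 1/0.6508² = 2.361.
True area = apparent / (areal scale) = 100000 / 2.361 ≈ 42400 km².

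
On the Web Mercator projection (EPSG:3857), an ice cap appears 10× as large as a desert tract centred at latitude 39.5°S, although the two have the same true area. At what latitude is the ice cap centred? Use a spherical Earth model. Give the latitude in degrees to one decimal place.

On Mercator, (apparent₁)/(apparent₂) = sec²φ₁ / sec²φ₂ when true areas are equal.
cos²φ₂ / cos²φ₁ = 10  ⇒  cos φ₁ = cos 39.5° / √10 = 0.7716/3.162 = 0.2440.
φ₁ = arccos(0.2440) ≈ 75.9°.

75.9°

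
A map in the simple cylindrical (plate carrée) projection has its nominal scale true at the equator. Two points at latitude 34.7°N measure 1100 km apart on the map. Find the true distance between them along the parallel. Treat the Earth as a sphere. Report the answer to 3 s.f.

For the equirectangular projection with φ₀ = 0 (plate carrée), h = 1 along meridians and k = sec φ along parallels.
Along the parallel at 34.7°, map distances are exaggerated by k = sec 34.7° = 1.216.
True distance = 1100 / 1.216 = 1100 × cos 34.7° ≈ 904 km.

904 km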